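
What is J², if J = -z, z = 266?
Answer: 70756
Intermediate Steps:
J = -266 (J = -1*266 = -266)
J² = (-266)² = 70756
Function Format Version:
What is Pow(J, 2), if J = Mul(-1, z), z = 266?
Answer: 70756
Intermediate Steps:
J = -266 (J = Mul(-1, 266) = -266)
Pow(J, 2) = Pow(-266, 2) = 70756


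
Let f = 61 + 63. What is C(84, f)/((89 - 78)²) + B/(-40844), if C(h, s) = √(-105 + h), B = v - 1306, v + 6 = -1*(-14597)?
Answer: -13285/40844 + I*√21/121 ≈ -0.32526 + 0.037873*I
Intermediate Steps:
v = 14591 (v = -6 - 1*(-14597) = -6 + 14597 = 14591)
B = 13285 (B = 14591 - 1306 = 13285)
f = 124
C(84, f)/((89 - 78)²) + B/(-40844) = √(-105 + 84)/((89 - 78)²) + 13285/(-40844) = √(-21)/(11²) + 13285*(-1/40844) = (I*√21)/121 - 13285/40844 = (I*√21)*(1/121) - 13285/40844 = I*√21/121 - 13285/40844 = -13285/40844 + I*√21/121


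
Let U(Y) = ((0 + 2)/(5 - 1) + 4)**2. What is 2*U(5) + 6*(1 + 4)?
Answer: 141/2 ≈ 70.500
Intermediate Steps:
U(Y) = 81/4 (U(Y) = (2/4 + 4)**2 = (2*(1/4) + 4)**2 = (1/2 + 4)**2 = (9/2)**2 = 81/4)
2*U(5) + 6*(1 + 4) = 2*(81/4) + 6*(1 + 4) = 81/2 + 6*5 = 81/2 + 30 = 141/2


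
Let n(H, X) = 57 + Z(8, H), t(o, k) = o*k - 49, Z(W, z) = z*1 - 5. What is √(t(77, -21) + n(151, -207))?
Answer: I*√1463 ≈ 38.249*I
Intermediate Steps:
Z(W, z) = -5 + z (Z(W, z) = z - 5 = -5 + z)
t(o, k) = -49 + k*o (t(o, k) = k*o - 49 = -49 + k*o)
n(H, X) = 52 + H (n(H, X) = 57 + (-5 + H) = 52 + H)
√(t(77, -21) + n(151, -207)) = √((-49 - 21*77) + (52 + 151)) = √((-49 - 1617) + 203) = √(-1666 + 203) = √(-1463) = I*√1463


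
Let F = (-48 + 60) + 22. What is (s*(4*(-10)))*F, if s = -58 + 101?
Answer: -58480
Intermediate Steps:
s = 43
F = 34 (F = 12 + 22 = 34)
(s*(4*(-10)))*F = (43*(4*(-10)))*34 = (43*(-40))*34 = -1720*34 = -58480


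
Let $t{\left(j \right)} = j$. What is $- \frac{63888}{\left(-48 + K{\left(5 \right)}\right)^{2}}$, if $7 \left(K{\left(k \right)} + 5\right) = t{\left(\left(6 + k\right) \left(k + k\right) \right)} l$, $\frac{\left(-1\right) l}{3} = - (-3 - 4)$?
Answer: $- \frac{63888}{146689} \approx -0.43553$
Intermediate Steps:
$l = -21$ ($l = - 3 \left(- (-3 - 4)\right) = - 3 \left(\left(-1\right) \left(-7\right)\right) = \left(-3\right) 7 = -21$)
$K{\left(k \right)} = -5 - 6 k \left(6 + k\right)$ ($K{\left(k \right)} = -5 + \frac{\left(6 + k\right) \left(k + k\right) \left(-21\right)}{7} = -5 + \frac{\left(6 + k\right) 2 k \left(-21\right)}{7} = -5 + \frac{2 k \left(6 + k\right) \left(-21\right)}{7} = -5 + \frac{\left(-42\right) k \left(6 + k\right)}{7} = -5 - 6 k \left(6 + k\right)$)
$- \frac{63888}{\left(-48 + K{\left(5 \right)}\right)^{2}} = - \frac{63888}{\left(-48 - \left(5 + 30 \left(6 + 5\right)\right)\right)^{2}} = - \frac{63888}{\left(-48 - \left(5 + 30 \cdot 11\right)\right)^{2}} = - \frac{63888}{\left(-48 - 335\right)^{2}} = - \frac{63888}{\left(-383\right)^{2}} = - \frac{63888}{146689}$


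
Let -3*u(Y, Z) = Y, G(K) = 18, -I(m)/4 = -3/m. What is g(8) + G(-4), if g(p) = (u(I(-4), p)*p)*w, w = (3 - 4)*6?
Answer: -30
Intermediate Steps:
I(m) = 12/m (I(m) = -(-12)/m = 12/m)
u(Y, Z) = -Y/3
w = -6 (w = -1*6 = -6)
g(p) = -6*p (g(p) = ((-4/(-4))*p)*(-6) = ((-4*(-1)/4)*p)*(-6) = ((-1/3*(-3))*p)*(-6) = (1*p)*(-6) = p*(-6) = -6*p)
g(8) + G(-4) = -6*8 + 18 = -48 + 18 = -30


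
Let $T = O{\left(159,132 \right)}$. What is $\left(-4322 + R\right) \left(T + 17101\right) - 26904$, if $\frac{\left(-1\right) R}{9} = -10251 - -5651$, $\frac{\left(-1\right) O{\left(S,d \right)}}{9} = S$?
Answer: $580985356$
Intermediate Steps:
$O{\left(S,d \right)} = - 9 S$
$T = -1431$ ($T = \left(-9\right) 159 = -1431$)
$R = 41400$ ($R = - 9 \left(-10251 - -5651\right) = - 9 \left(-10251 + 5651\right) = \left(-9\right) \left(-4600\right) = 41400$)
$\left(-4322 + R\right) \left(T + 17101\right) - 26904 = \left(-4322 + 41400\right) \left(-1431 + 17101\right) - 26904 = 37078 \cdot 15670 - 26904 = 581012260 - 26904 = 580985356$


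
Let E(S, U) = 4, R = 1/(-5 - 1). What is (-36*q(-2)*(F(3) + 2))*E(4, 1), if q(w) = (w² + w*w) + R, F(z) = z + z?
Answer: -9024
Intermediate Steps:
F(z) = 2*z
R = -⅙ (R = 1/(-6) = -⅙ ≈ -0.16667)
q(w) = -⅙ + 2*w² (q(w) = (w² + w*w) - ⅙ = (w² + w²) - ⅙ = 2*w² - ⅙ = -⅙ + 2*w²)
(-36*q(-2)*(F(3) + 2))*E(4, 1) = -36*(-⅙ + 2*(-2)²)*(2*3 + 2)*4 = -36*(-⅙ + 2*4)*(6 + 2)*4 = -36*(-⅙ + 8)*8*4 = -282*8*4 = -36*188/3*4 = -2256*4 = -9024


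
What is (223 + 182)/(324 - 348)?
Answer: -135/8 ≈ -16.875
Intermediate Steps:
(223 + 182)/(324 - 348) = 405/(-24) = 405*(-1/24) = -135/8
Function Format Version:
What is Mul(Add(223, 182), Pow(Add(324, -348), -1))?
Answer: Rational(-135, 8) ≈ -16.875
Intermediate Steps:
Mul(Add(223, 182), Pow(Add(324, -348), -1)) = Mul(405, Pow(-24, -1)) = Mul(405, Rational(-1, 24)) = Rational(-135, 8)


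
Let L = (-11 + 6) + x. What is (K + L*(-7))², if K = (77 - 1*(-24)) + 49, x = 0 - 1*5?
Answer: 48400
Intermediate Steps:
x = -5 (x = 0 - 5 = -5)
L = -10 (L = (-11 + 6) - 5 = -5 - 5 = -10)
K = 150 (K = (77 + 24) + 49 = 101 + 49 = 150)
(K + L*(-7))² = (150 - 10*(-7))² = (150 + 70)² = 220² = 48400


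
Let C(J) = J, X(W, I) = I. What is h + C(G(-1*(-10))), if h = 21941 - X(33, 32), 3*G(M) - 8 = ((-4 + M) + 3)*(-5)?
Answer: 65690/3 ≈ 21897.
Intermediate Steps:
G(M) = 13/3 - 5*M/3 (G(M) = 8/3 + (((-4 + M) + 3)*(-5))/3 = 8/3 + ((-1 + M)*(-5))/3 = 8/3 + (5 - 5*M)/3 = 8/3 + (5/3 - 5*M/3) = 13/3 - 5*M/3)
h = 21909 (h = 21941 - 1*32 = 21941 - 32 = 21909)
h + C(G(-1*(-10))) = 21909 + (13/3 - (-5)*(-10)/3) = 21909 + (13/3 - 5/3*10) = 21909 + (13/3 - 50/3) = 21909 - 37/3 = 65690/3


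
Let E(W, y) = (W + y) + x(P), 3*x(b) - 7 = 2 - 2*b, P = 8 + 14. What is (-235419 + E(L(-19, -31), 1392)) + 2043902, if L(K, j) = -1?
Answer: 5429587/3 ≈ 1.8099e+6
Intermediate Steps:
P = 22
x(b) = 3 - 2*b/3 (x(b) = 7/3 + (2 - 2*b)/3 = 7/3 + (⅔ - 2*b/3) = 3 - 2*b/3)
E(W, y) = -35/3 + W + y (E(W, y) = (W + y) + (3 - ⅔*22) = (W + y) + (3 - 44/3) = (W + y) - 35/3 = -35/3 + W + y)
(-235419 + E(L(-19, -31), 1392)) + 2043902 = (-235419 + (-35/3 - 1 + 1392)) + 2043902 = (-235419 + 4138/3) + 2043902 = -702119/3 + 2043902 = 5429587/3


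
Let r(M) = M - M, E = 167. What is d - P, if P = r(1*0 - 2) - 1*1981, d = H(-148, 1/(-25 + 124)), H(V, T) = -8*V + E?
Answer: 3332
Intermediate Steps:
r(M) = 0
H(V, T) = 167 - 8*V (H(V, T) = -8*V + 167 = 167 - 8*V)
d = 1351 (d = 167 - 8*(-148) = 167 + 1184 = 1351)
P = -1981 (P = 0 - 1*1981 = 0 - 1981 = -1981)
d - P = 1351 - 1*(-1981) = 1351 + 1981 = 3332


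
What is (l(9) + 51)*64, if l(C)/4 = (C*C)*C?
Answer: 189888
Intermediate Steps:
l(C) = 4*C**3 (l(C) = 4*((C*C)*C) = 4*(C**2*C) = 4*C**3)
(l(9) + 51)*64 = (4*9**3 + 51)*64 = (4*729 + 51)*64 = (2916 + 51)*64 = 2967*64 = 189888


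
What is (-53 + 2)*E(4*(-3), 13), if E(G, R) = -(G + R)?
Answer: 51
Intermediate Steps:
E(G, R) = -G - R
(-53 + 2)*E(4*(-3), 13) = (-53 + 2)*(-4*(-3) - 1*13) = -51*(-1*(-12) - 13) = -51*(12 - 13) = -51*(-1) = 51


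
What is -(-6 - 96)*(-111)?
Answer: -11322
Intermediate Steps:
-(-6 - 96)*(-111) = -(-102)*(-111) = -1*11322 = -11322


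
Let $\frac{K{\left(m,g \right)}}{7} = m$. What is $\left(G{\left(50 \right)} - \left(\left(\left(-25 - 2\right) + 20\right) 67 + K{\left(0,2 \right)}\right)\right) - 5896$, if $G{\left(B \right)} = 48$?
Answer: $-5379$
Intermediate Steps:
$K{\left(m,g \right)} = 7 m$
$\left(G{\left(50 \right)} - \left(\left(\left(-25 - 2\right) + 20\right) 67 + K{\left(0,2 \right)}\right)\right) - 5896 = \left(48 - \left(\left(\left(-25 - 2\right) + 20\right) 67 + 7 \cdot 0\right)\right) - 5896 = \left(48 - \left(\left(-27 + 20\right) 67 + 0\right)\right) - 5896 = \left(48 - \left(\left(-7\right) 67 + 0\right)\right) - 5896 = \left(48 - \left(-469 + 0\right)\right) - 5896 = \left(48 - -469\right) - 5896 = \left(48 + 469\right) - 5896 = 517 - 5896 = -5379$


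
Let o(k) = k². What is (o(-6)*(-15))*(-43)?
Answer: 23220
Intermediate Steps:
(o(-6)*(-15))*(-43) = ((-6)²*(-15))*(-43) = (36*(-15))*(-43) = -540*(-43) = 23220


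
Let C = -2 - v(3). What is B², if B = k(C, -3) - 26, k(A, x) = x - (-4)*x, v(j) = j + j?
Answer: 1681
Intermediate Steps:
v(j) = 2*j
C = -8 (C = -2 - 2*3 = -2 - 1*6 = -2 - 6 = -8)
k(A, x) = 5*x (k(A, x) = x + 4*x = 5*x)
B = -41 (B = 5*(-3) - 26 = -15 - 26 = -41)
B² = (-41)² = 1681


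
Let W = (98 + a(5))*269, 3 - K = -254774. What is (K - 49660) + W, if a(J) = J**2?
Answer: 238204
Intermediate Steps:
K = 254777 (K = 3 - 1*(-254774) = 3 + 254774 = 254777)
W = 33087 (W = (98 + 5**2)*269 = (98 + 25)*269 = 123*269 = 33087)
(K - 49660) + W = (254777 - 49660) + 33087 = 205117 + 33087 = 238204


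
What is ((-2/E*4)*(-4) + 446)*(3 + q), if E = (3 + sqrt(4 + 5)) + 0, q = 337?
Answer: 460360/3 ≈ 1.5345e+5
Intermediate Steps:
E = 6 (E = (3 + sqrt(9)) + 0 = (3 + 3) + 0 = 6 + 0 = 6)
((-2/E*4)*(-4) + 446)*(3 + q) = ((-2/6*4)*(-4) + 446)*(3 + 337) = ((-2*1/6*4)*(-4) + 446)*340 = (-1/3*4*(-4) + 446)*340 = (-4/3*(-4) + 446)*340 = (16/3 + 446)*340 = (1354/3)*340 = 460360/3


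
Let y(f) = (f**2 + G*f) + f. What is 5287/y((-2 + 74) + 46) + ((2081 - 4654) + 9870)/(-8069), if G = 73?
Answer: -122660029/182811264 ≈ -0.67097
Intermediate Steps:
y(f) = f**2 + 74*f (y(f) = (f**2 + 73*f) + f = f**2 + 74*f)
5287/y((-2 + 74) + 46) + ((2081 - 4654) + 9870)/(-8069) = 5287/((((-2 + 74) + 46)*(74 + ((-2 + 74) + 46)))) + ((2081 - 4654) + 9870)/(-8069) = 5287/(((72 + 46)*(74 + (72 + 46)))) + (-2573 + 9870)*(-1/8069) = 5287/((118*(74 + 118))) + 7297*(-1/8069) = 5287/((118*192)) - 7297/8069 = 5287/22656 - 7297/8069 = -122660029/182811264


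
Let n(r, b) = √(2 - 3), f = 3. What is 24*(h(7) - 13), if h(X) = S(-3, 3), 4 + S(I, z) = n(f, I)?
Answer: -408 + 24*I ≈ -408.0 + 24.0*I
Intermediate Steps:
n(r, b) = I (n(r, b) = √(-1) = I)
S(I, z) = -4 + I
h(X) = -4 + I
24*(h(7) - 13) = 24*((-4 + I) - 13) = 24*(-17 + I) = -408 + 24*I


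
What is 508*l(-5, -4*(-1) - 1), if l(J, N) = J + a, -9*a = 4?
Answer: -24892/9 ≈ -2765.8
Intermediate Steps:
a = -4/9 (a = -⅑*4 = -4/9 ≈ -0.44444)
l(J, N) = -4/9 + J (l(J, N) = J - 4/9 = -4/9 + J)
508*l(-5, -4*(-1) - 1) = 508*(-4/9 - 5) = 508*(-49/9) = -24892/9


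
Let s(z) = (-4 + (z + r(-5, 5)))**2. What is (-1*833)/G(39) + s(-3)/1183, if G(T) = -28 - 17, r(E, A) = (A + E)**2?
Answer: 141092/7605 ≈ 18.553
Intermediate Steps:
s(z) = (-4 + z)**2 (s(z) = (-4 + (z + (5 - 5)**2))**2 = (-4 + (z + 0**2))**2 = (-4 + (z + 0))**2 = (-4 + z)**2)
G(T) = -45
(-1*833)/G(39) + s(-3)/1183 = -1*833/(-45) + (-4 - 3)**2/1183 = -833*(-1/45) + (-7)**2*(1/1183) = 833/45 + 49*(1/1183) = 833/45 + 7/169 = 141092/7605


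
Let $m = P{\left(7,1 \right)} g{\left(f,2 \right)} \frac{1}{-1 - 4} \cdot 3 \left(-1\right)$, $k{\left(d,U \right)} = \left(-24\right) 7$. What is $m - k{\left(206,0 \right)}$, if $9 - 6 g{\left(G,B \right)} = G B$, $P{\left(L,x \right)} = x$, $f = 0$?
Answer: $\frac{1689}{10} \approx 168.9$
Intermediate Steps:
$k{\left(d,U \right)} = -168$
$g{\left(G,B \right)} = \frac{3}{2} - \frac{B G}{6}$ ($g{\left(G,B \right)} = \frac{3}{2} - \frac{G B}{6} = \frac{3}{2} - \frac{B G}{6}$)
$m = \frac{9}{10}$ ($m = 1 \left(\frac{3}{2} - \frac{1}{3} \cdot 0\right) \frac{1}{-1 - 4} \cdot 3 \left(-1\right) = 1 \left(\frac{3}{2} + 0\right) \frac{1}{-5} \cdot 3 \left(-1\right) = 1 \cdot \frac{3}{2} \left(- \frac{1}{5}\right) 3 \left(-1\right) = \frac{3 \left(\left(- \frac{3}{5}\right) \left(-1\right)\right)}{2} = \frac{3}{2} \cdot \frac{3}{5} = \frac{9}{10} \approx 0.9$)
$m - k{\left(206,0 \right)} = \frac{9}{10} - -168 = \frac{9}{10} + 168 = \frac{1689}{10}$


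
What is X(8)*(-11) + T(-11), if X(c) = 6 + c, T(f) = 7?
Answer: -147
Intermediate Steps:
X(8)*(-11) + T(-11) = (6 + 8)*(-11) + 7 = 14*(-11) + 7 = -154 + 7 = -147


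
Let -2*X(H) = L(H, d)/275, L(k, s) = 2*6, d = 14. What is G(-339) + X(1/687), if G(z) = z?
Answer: -93231/275 ≈ -339.02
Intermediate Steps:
L(k, s) = 12
X(H) = -6/275
G(-339) + X(1/687) = -339 - 6/275 = -93231/275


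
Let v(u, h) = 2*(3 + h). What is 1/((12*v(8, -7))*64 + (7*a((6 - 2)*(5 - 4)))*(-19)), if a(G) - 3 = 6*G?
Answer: -1/9735 ≈ -0.00010272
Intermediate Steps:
v(u, h) = 6 + 2*h
a(G) = 3 + 6*G
1/((12*v(8, -7))*64 + (7*a((6 - 2)*(5 - 4)))*(-19)) = 1/((12*(6 + 2*(-7)))*64 + (7*(3 + 6*((6 - 2)*(5 - 4))))*(-19)) = 1/((12*(6 - 14))*64 + (7*(3 + 6*(4*1)))*(-19)) = 1/((12*(-8))*64 + (7*(3 + 6*4))*(-19)) = 1/(-96*64 + (7*(3 + 24))*(-19)) = 1/(-6144 + (7*27)*(-19)) = 1/(-6144 + 189*(-19)) = 1/(-6144 - 3591) = 1/(-9735) = -1/9735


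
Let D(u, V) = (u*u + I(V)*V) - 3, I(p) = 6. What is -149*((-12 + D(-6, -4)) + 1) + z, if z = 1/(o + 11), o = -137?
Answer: 37547/126 ≈ 297.99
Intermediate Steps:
D(u, V) = -3 + u**2 + 6*V (D(u, V) = (u*u + 6*V) - 3 = (u**2 + 6*V) - 3 = -3 + u**2 + 6*V)
z = -1/126 (z = 1/(-137 + 11) = 1/(-126) = -1/126 ≈ -0.0079365)
-149*((-12 + D(-6, -4)) + 1) + z = -149*((-12 + (-3 + (-6)**2 + 6*(-4))) + 1) - 1/126 = -149*((-12 + (-3 + 36 - 24)) + 1) - 1/126 = -149*((-12 + 9) + 1) - 1/126 = -149*(-3 + 1) - 1/126 = -149*(-2) - 1/126 = 298 - 1/126 = 37547/126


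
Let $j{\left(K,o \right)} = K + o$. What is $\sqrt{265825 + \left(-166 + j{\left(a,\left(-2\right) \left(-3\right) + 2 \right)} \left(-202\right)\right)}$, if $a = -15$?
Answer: $\sqrt{267073} \approx 516.79$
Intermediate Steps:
$\sqrt{265825 + \left(-166 + j{\left(a,\left(-2\right) \left(-3\right) + 2 \right)} \left(-202\right)\right)} = \sqrt{265825 - \left(166 - \left(-15 + \left(\left(-2\right) \left(-3\right) + 2\right)\right) \left(-202\right)\right)} = \sqrt{265825 - \left(166 - \left(-15 + \left(6 + 2\right)\right) \left(-202\right)\right)} = \sqrt{265825 - \left(166 - \left(-15 + 8\right) \left(-202\right)\right)} = \sqrt{265825 - -1248} = \sqrt{265825 + \left(-166 + 1414\right)} = \sqrt{265825 + 1248} = \sqrt{267073}$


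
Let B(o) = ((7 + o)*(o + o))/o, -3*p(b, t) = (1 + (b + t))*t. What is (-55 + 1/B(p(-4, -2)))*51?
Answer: -61557/22 ≈ -2798.0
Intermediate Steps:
p(b, t) = -t*(1 + b + t)/3 (p(b, t) = -(1 + (b + t))*t/3 = -(1 + b + t)*t/3 = -t*(1 + b + t)/3)
B(o) = 14 + 2*o (B(o) = ((7 + o)*(2*o))/o = (2*o*(7 + o))/o = 14 + 2*o)
(-55 + 1/B(p(-4, -2)))*51 = (-55 + 1/(14 + 2*(-1/3*(-2)*(1 - 4 - 2))))*51 = (-55 + 1/(14 + 2*(-1/3*(-2)*(-5))))*51 = (-55 + 1/(14 + 2*(-10/3)))*51 = (-55 + 1/(14 - 20/3))*51 = (-55 + 1/(22/3))*51 = (-55 + 3/22)*51 = -1207/22*51 = -61557/22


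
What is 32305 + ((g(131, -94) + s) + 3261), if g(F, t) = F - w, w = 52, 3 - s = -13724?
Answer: 49372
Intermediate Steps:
s = 13727 (s = 3 - 1*(-13724) = 3 + 13724 = 13727)
g(F, t) = -52 + F (g(F, t) = F - 1*52 = F - 52 = -52 + F)
32305 + ((g(131, -94) + s) + 3261) = 32305 + (((-52 + 131) + 13727) + 3261) = 32305 + ((79 + 13727) + 3261) = 32305 + (13806 + 3261) = 32305 + 17067 = 49372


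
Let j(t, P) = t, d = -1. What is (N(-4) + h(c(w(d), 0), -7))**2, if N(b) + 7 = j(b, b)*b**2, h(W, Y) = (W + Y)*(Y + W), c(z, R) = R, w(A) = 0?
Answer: 484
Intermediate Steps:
h(W, Y) = (W + Y)**2 (h(W, Y) = (W + Y)*(W + Y) = (W + Y)**2)
N(b) = -7 + b**3 (N(b) = -7 + b*b**2 = -7 + b**3)
(N(-4) + h(c(w(d), 0), -7))**2 = ((-7 + (-4)**3) + (0 - 7)**2)**2 = ((-7 - 64) + (-7)**2)**2 = (-71 + 49)**2 = (-22)**2 = 484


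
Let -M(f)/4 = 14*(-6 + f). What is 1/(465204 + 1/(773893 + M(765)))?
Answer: 731389/340245088357 ≈ 2.1496e-6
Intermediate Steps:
M(f) = 336 - 56*f (M(f) = -56*(-6 + f) = -4*(-84 + 14*f) = 336 - 56*f)
1/(465204 + 1/(773893 + M(765))) = 1/(465204 + 1/(773893 + (336 - 56*765))) = 1/(465204 + 1/(773893 + (336 - 42840))) = 1/(465204 + 1/(773893 - 42504)) = 1/(465204 + 1/731389) = 1/(340245088357/731389) = 731389/340245088357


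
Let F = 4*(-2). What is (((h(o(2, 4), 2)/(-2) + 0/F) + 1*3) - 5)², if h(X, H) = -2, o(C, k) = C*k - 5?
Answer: 1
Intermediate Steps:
o(C, k) = -5 + C*k
F = -8
(((h(o(2, 4), 2)/(-2) + 0/F) + 1*3) - 5)² = (((-2/(-2) + 0/(-8)) + 1*3) - 5)² = (((-2*(-½) + 0*(-⅛)) + 3) - 5)² = (((1 + 0) + 3) - 5)² = ((1 + 3) - 5)² = (4 - 5)² = (-1)² = 1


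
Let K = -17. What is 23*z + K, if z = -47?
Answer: -1098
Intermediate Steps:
23*z + K = 23*(-47) - 17 = -1081 - 17 = -1098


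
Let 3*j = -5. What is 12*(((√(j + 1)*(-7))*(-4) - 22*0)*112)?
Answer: 12544*I*√6 ≈ 30726.0*I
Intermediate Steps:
j = -5/3 (j = (⅓)*(-5) = -5/3 ≈ -1.6667)
12*(((√(j + 1)*(-7))*(-4) - 22*0)*112) = 12*(((√(-5/3 + 1)*(-7))*(-4) - 22*0)*112) = 12*(((√(-⅔)*(-7))*(-4) + 0)*112) = 12*((((I*√6/3)*(-7))*(-4) + 0)*112) = 12*((-7*I*√6/3*(-4) + 0)*112) = 12*((28*I*√6/3 + 0)*112) = 12*((28*I*√6/3)*112) = 12*(3136*I*√6/3) = 12544*I*√6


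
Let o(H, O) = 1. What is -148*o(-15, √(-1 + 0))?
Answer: -148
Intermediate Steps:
-148*o(-15, √(-1 + 0)) = -148*1 = -148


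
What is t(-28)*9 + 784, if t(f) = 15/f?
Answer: 21817/28 ≈ 779.18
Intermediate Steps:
t(-28)*9 + 784 = (15/(-28))*9 + 784 = (15*(-1/28))*9 + 784 = -15/28*9 + 784 = -135/28 + 784 = 21817/28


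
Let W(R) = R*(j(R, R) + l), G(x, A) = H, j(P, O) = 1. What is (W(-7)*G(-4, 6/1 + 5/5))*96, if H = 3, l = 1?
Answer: -4032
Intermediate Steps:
G(x, A) = 3
W(R) = 2*R (W(R) = R*(1 + 1) = R*2 = 2*R)
(W(-7)*G(-4, 6/1 + 5/5))*96 = ((2*(-7))*3)*96 = -14*3*96 = -42*96 = -4032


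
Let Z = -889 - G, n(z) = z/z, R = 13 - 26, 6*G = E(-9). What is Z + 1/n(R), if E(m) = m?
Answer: -1773/2 ≈ -886.50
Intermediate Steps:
G = -3/2 (G = (1/6)*(-9) = -3/2 ≈ -1.5000)
R = -13
n(z) = 1
Z = -1775/2 (Z = -889 - 1*(-3/2) = -889 + 3/2 = -1775/2 ≈ -887.50)
Z + 1/n(R) = -1775/2 + 1/1 = -1775/2 + 1 = -1773/2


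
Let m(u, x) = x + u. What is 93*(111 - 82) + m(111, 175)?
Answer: 2983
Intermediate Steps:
m(u, x) = u + x
93*(111 - 82) + m(111, 175) = 93*(111 - 82) + (111 + 175) = 93*29 + 286 = 2697 + 286 = 2983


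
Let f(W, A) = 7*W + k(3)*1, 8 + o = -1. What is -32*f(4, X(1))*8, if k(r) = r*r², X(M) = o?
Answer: -14080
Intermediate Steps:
o = -9 (o = -8 - 1 = -9)
X(M) = -9
k(r) = r³
f(W, A) = 27 + 7*W (f(W, A) = 7*W + 3³*1 = 7*W + 27*1 = 7*W + 27 = 27 + 7*W)
-32*f(4, X(1))*8 = -32*(27 + 7*4)*8 = -32*(27 + 28)*8 = -32*55*8 = -1760*8 = -14080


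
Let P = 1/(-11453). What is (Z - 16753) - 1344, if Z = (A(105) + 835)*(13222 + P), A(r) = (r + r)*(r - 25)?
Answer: 2670288383834/11453 ≈ 2.3315e+8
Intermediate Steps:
A(r) = 2*r*(-25 + r) (A(r) = (2*r)*(-25 + r) = 2*r*(-25 + r))
P = -1/11453 ≈ -8.7313e-5
Z = 2670495648775/11453 (Z = (2*105*(-25 + 105) + 835)*(13222 - 1/11453) = (2*105*80 + 835)*(151431565/11453) = (16800 + 835)*(151431565/11453) = 17635*(151431565/11453) = 2670495648775/11453 ≈ 2.3317e+8)
(Z - 16753) - 1344 = (2670495648775/11453 - 16753) - 1344 = 2670303776666/11453 - 1344 = 2670288383834/11453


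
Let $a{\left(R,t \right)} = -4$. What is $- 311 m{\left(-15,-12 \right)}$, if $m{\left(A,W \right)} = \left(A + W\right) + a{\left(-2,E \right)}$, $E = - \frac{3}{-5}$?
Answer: $9641$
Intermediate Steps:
$E = \frac{3}{5}$ ($E = \left(-3\right) \left(- \frac{1}{5}\right) = \frac{3}{5} \approx 0.6$)
$m{\left(A,W \right)} = -4 + A + W$ ($m{\left(A,W \right)} = \left(A + W\right) - 4 = -4 + A + W$)
$- 311 m{\left(-15,-12 \right)} = - 311 \left(-4 - 15 - 12\right) = \left(-311\right) \left(-31\right) = 9641$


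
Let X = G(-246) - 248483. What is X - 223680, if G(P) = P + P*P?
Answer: -411893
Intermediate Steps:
G(P) = P + P²
X = -188213 (X = -246*(1 - 246) - 248483 = -246*(-245) - 248483 = 60270 - 248483 = -188213)
X - 223680 = -188213 - 223680 = -411893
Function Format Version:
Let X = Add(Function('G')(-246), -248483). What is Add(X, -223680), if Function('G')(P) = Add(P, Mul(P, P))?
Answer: -411893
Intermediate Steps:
Function('G')(P) = Add(P, Pow(P, 2))
X = -188213 (X = Add(Mul(-246, Add(1, -246)), -248483) = Add(Mul(-246, -245), -248483) = Add(60270, -248483) = -188213)
Add(X, -223680) = Add(-188213, -223680) = -411893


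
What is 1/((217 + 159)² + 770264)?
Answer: 1/911640 ≈ 1.0969e-6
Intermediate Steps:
1/((217 + 159)² + 770264) = 1/(376² + 770264) = 1/(141376 + 770264) = 1/911640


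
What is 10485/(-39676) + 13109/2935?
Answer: 489339209/116449060 ≈ 4.2022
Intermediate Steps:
10485/(-39676) + 13109/2935 = 10485*(-1/39676) + 13109*(1/2935) = -10485/39676 + 13109/2935 = 489339209/116449060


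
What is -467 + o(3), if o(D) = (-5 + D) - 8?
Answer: -477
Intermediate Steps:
o(D) = -13 + D
-467 + o(3) = -467 + (-13 + 3) = -467 - 10 = -477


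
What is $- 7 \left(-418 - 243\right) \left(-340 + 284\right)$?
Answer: $-259112$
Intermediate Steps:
$- 7 \left(-418 - 243\right) \left(-340 + 284\right) = - 7 \left(\left(-661\right) \left(-56\right)\right) = \left(-7\right) 37016 = -259112$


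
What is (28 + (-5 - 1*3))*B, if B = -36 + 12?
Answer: -480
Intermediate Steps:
B = -24
(28 + (-5 - 1*3))*B = (28 + (-5 - 1*3))*(-24) = (28 + (-5 - 3))*(-24) = (28 - 8)*(-24) = 20*(-24) = -480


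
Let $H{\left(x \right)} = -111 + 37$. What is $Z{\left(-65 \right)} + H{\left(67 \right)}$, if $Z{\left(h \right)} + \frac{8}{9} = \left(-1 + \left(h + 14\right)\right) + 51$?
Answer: $- \frac{683}{9} \approx -75.889$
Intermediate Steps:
$H{\left(x \right)} = -74$
$Z{\left(h \right)} = \frac{568}{9} + h$ ($Z{\left(h \right)} = - \frac{8}{9} + \left(\left(-1 + \left(h + 14\right)\right) + 51\right) = - \frac{8}{9} + \left(\left(-1 + \left(14 + h\right)\right) + 51\right) = - \frac{8}{9} + \left(\left(13 + h\right) + 51\right) = - \frac{8}{9} + \left(64 + h\right) = \frac{568}{9} + h$)
$Z{\left(-65 \right)} + H{\left(67 \right)} = \left(\frac{568}{9} - 65\right) - 74 = - \frac{17}{9} - 74 = - \frac{683}{9}$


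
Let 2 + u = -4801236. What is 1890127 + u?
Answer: -2911111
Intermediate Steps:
u = -4801238 (u = -2 - 4801236 = -4801238)
1890127 + u = 1890127 - 4801238 = -2911111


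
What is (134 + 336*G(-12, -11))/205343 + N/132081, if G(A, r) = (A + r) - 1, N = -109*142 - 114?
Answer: -4249110386/27121908783 ≈ -0.15667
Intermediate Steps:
N = -15592 (N = -15478 - 114 = -15592)
G(A, r) = -1 + A + r
(134 + 336*G(-12, -11))/205343 + N/132081 = (134 + 336*(-1 - 12 - 11))/205343 - 15592/132081 = (134 + 336*(-24))*(1/205343) - 15592*1/132081 = (134 - 8064)*(1/205343) - 15592/132081 = -7930*1/205343 - 15592/132081 = -7930/205343 - 15592/132081 = -4249110386/27121908783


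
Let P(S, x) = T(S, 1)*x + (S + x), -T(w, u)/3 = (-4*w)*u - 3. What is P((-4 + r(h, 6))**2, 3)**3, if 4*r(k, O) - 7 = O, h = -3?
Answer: 537367797/4096 ≈ 1.3119e+5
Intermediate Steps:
r(k, O) = 7/4 + O/4
T(w, u) = 9 + 12*u*w (T(w, u) = -3*((-4*w)*u - 3) = -3*(-4*u*w - 3) = -3*(-3 - 4*u*w) = 9 + 12*u*w)
P(S, x) = S + x + x*(9 + 12*S) (P(S, x) = (9 + 12*1*S)*x + (S + x) = (9 + 12*S)*x + (S + x) = x*(9 + 12*S) + (S + x) = S + x + x*(9 + 12*S))
P((-4 + r(h, 6))**2, 3)**3 = ((-4 + (7/4 + (1/4)*6))**2 + 10*3 + 12*(-4 + (7/4 + (1/4)*6))**2*3)**3 = ((-4 + (7/4 + 3/2))**2 + 30 + 12*(-4 + (7/4 + 3/2))**2*3)**3 = ((-4 + 13/4)**2 + 30 + 12*(-4 + 13/4)**2*3)**3 = ((-3/4)**2 + 30 + 12*(-3/4)**2*3)**3 = (9/16 + 30 + 12*(9/16)*3)**3 = (9/16 + 30 + 81/4)**3 = (813/16)**3 = 537367797/4096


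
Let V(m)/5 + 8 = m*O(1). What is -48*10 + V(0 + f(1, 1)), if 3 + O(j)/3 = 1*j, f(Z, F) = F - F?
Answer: -520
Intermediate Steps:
f(Z, F) = 0
O(j) = -9 + 3*j (O(j) = -9 + 3*(1*j) = -9 + 3*j)
V(m) = -40 - 30*m (V(m) = -40 + 5*(m*(-9 + 3*1)) = -40 + 5*(m*(-9 + 3)) = -40 + 5*(m*(-6)) = -40 + 5*(-6*m) = -40 - 30*m)
-48*10 + V(0 + f(1, 1)) = -48*10 + (-40 - 30*(0 + 0)) = -480 + (-40 - 30*0) = -480 + (-40 + 0) = -480 - 40 = -520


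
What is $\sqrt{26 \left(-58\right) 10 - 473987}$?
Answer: $i \sqrt{489067} \approx 699.33 i$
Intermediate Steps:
$\sqrt{26 \left(-58\right) 10 - 473987} = \sqrt{\left(-1508\right) 10 - 473987} = \sqrt{-15080 - 473987} = \sqrt{-489067} = i \sqrt{489067}$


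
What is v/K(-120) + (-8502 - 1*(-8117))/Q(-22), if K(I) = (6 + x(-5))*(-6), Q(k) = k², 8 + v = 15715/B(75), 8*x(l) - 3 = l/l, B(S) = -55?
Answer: 3853/572 ≈ 6.7360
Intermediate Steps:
x(l) = ½ (x(l) = 3/8 + (l/l)/8 = 3/8 + (⅛)*1 = 3/8 + ⅛ = ½)
v = -3231/11 (v = -8 + 15715/(-55) = -8 + 15715*(-1/55) = -8 - 3143/11 = -3231/11 ≈ -293.73)
K(I) = -39 (K(I) = (6 + ½)*(-6) = (13/2)*(-6) = -39)
v/K(-120) + (-8502 - 1*(-8117))/Q(-22) = -3231/11/(-39) + (-8502 - 1*(-8117))/((-22)²) = -3231/11*(-1/39) + (-8502 + 8117)/484 = 1077/143 - 385*1/484 = 1077/143 - 35/44 = 3853/572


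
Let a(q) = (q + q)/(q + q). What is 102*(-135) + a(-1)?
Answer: -13769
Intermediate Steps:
a(q) = 1 (a(q) = (2*q)/((2*q)) = (2*q)*(1/(2*q)) = 1)
102*(-135) + a(-1) = 102*(-135) + 1 = -13770 + 1 = -13769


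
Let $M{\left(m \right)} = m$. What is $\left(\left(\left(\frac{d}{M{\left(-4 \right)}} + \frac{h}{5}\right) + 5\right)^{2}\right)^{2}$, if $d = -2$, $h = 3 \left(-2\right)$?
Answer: $\frac{3418801}{10000} \approx 341.88$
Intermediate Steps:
$h = -6$
$\left(\left(\left(\frac{d}{M{\left(-4 \right)}} + \frac{h}{5}\right) + 5\right)^{2}\right)^{2} = \left(\left(\left(- \frac{2}{-4} - \frac{6}{5}\right) + 5\right)^{2}\right)^{2} = \left(\left(\left(\left(-2\right) \left(- \frac{1}{4}\right) - \frac{6}{5}\right) + 5\right)^{2}\right)^{2} = \left(\left(\left(\frac{1}{2} - \frac{6}{5}\right) + 5\right)^{2}\right)^{2} = \left(\left(- \frac{7}{10} + 5\right)^{2}\right)^{2} = \left(\left(\frac{43}{10}\right)^{2}\right)^{2} = \left(\frac{1849}{100}\right)^{2} = \frac{3418801}{10000}$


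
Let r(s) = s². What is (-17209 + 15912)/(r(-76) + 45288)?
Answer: -1297/51064 ≈ -0.025400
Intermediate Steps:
(-17209 + 15912)/(r(-76) + 45288) = (-17209 + 15912)/((-76)² + 45288) = -1297/(5776 + 45288) = -1297/51064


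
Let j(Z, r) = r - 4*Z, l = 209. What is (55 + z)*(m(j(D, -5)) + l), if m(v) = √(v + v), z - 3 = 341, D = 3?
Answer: 83391 + 399*I*√34 ≈ 83391.0 + 2326.6*I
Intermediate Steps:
z = 344 (z = 3 + 341 = 344)
m(v) = √2*√v (m(v) = √(2*v) = √2*√v)
(55 + z)*(m(j(D, -5)) + l) = (55 + 344)*(√2*√(-5 - 4*3) + 209) = 399*(√2*√(-5 - 12) + 209) = 399*(√2*√(-17) + 209) = 399*(√2*(I*√17) + 209) = 399*(I*√34 + 209) = 399*(209 + I*√34) = 83391 + 399*I*√34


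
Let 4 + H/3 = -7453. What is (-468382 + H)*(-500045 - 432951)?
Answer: 457870585988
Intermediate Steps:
H = -22371 (H = -12 + 3*(-7453) = -12 - 22359 = -22371)
(-468382 + H)*(-500045 - 432951) = (-468382 - 22371)*(-500045 - 432951) = -490753*(-932996) = 457870585988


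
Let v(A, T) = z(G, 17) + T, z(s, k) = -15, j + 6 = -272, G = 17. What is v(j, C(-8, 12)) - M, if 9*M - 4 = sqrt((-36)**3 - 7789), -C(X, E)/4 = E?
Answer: -571/9 - I*sqrt(54445)/9 ≈ -63.444 - 25.926*I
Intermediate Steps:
C(X, E) = -4*E
j = -278 (j = -6 - 272 = -278)
M = 4/9 + I*sqrt(54445)/9 (M = 4/9 + sqrt((-36)**3 - 7789)/9 = 4/9 + sqrt(-46656 - 7789)/9 = 4/9 + sqrt(-54445)/9 = 4/9 + (I*sqrt(54445))/9 = 4/9 + I*sqrt(54445)/9 ≈ 0.44444 + 25.926*I)
v(A, T) = -15 + T
v(j, C(-8, 12)) - M = (-15 - 4*12) - (4/9 + I*sqrt(54445)/9) = (-15 - 48) + (-4/9 - I*sqrt(54445)/9) = -63 + (-4/9 - I*sqrt(54445)/9) = -571/9 - I*sqrt(54445)/9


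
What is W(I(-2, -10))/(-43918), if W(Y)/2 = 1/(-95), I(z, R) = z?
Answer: 1/2086105 ≈ 4.7936e-7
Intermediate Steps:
W(Y) = -2/95 (W(Y) = 2/(-95) = 2*(-1/95) = -2/95)
W(I(-2, -10))/(-43918) = -2/95/(-43918) = -2/95*(-1/43918) = 1/2086105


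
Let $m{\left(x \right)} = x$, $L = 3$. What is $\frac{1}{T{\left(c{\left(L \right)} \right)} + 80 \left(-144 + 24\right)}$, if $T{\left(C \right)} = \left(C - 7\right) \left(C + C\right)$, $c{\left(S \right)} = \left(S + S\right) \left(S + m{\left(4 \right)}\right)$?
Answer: $- \frac{1}{6660} \approx -0.00015015$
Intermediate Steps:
$c{\left(S \right)} = 2 S \left(4 + S\right)$ ($c{\left(S \right)} = \left(S + S\right) \left(S + 4\right) = 2 S \left(4 + S\right)$)
$T{\left(C \right)} = 2 C \left(-7 + C\right)$ ($T{\left(C \right)} = \left(-7 + C\right) 2 C = 2 C \left(-7 + C\right)$)
$\frac{1}{T{\left(c{\left(L \right)} \right)} + 80 \left(-144 + 24\right)} = \frac{1}{2 \cdot 2 \cdot 3 \left(4 + 3\right) \left(-7 + 2 \cdot 3 \left(4 + 3\right)\right) + 80 \left(-144 + 24\right)} = \frac{1}{2 \cdot 2 \cdot 3 \cdot 7 \left(-7 + 2 \cdot 3 \cdot 7\right) + 80 \left(-120\right)} = \frac{1}{2 \cdot 42 \left(-7 + 42\right) - 9600} = \frac{1}{2 \cdot 42 \cdot 35 - 9600} = \frac{1}{2940 - 9600} = \frac{1}{-6660} = - \frac{1}{6660}$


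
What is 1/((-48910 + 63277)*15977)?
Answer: 1/229541559 ≈ 4.3565e-9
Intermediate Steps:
1/((-48910 + 63277)*15977) = (1/15977)/14367 = (1/14367)*(1/15977) = 1/229541559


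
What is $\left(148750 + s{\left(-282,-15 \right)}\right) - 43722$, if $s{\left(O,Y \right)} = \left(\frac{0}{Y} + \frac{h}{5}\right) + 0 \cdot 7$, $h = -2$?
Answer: $\frac{525138}{5} \approx 1.0503 \cdot 10^{5}$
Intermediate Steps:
$s{\left(O,Y \right)} = - \frac{2}{5}$ ($s{\left(O,Y \right)} = \left(\frac{0}{Y} - \frac{2}{5}\right) + 0 \cdot 7 = \left(0 - \frac{2}{5}\right) + 0 = - \frac{2}{5} + 0 = - \frac{2}{5}$)
$\left(148750 + s{\left(-282,-15 \right)}\right) - 43722 = \left(148750 - \frac{2}{5}\right) - 43722 = \frac{743748}{5} - 43722 = \frac{525138}{5}$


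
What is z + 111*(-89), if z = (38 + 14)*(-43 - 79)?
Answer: -16223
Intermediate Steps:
z = -6344 (z = 52*(-122) = -6344)
z + 111*(-89) = -6344 + 111*(-89) = -6344 - 9879 = -16223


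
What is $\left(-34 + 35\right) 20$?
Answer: $20$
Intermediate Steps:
$\left(-34 + 35\right) 20 = 1 \cdot 20 = 20$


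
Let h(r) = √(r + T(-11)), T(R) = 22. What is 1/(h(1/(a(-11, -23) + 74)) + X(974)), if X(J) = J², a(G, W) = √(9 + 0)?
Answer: 73048052/69298933777457 - √130515/69298933777457 ≈ 1.0541e-6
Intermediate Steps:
a(G, W) = 3 (a(G, W) = √9 = 3)
h(r) = √(22 + r) (h(r) = √(r + 22) = √(22 + r))
1/(h(1/(a(-11, -23) + 74)) + X(974)) = 1/(√(22 + 1/(3 + 74)) + 974²) = 1/(√(22 + 1/77) + 948676) = 1/(√(1695/77) + 948676) = 1/(√130515/77 + 948676) = 1/(948676 + √130515/77)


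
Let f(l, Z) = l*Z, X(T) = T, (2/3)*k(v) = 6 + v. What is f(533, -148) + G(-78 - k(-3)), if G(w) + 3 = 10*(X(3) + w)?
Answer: -79682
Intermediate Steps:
k(v) = 9 + 3*v/2 (k(v) = 3*(6 + v)/2 = 9 + 3*v/2)
G(w) = 27 + 10*w (G(w) = -3 + 10*(3 + w) = -3 + (30 + 10*w) = 27 + 10*w)
f(l, Z) = Z*l
f(533, -148) + G(-78 - k(-3)) = -148*533 + (27 + 10*(-78 - (9 + (3/2)*(-3)))) = -78884 + (27 + 10*(-78 - (9 - 9/2))) = -78884 + (27 + 10*(-78 - 1*9/2)) = -78884 + (27 + 10*(-78 - 9/2)) = -78884 + (27 + 10*(-165/2)) = -78884 + (27 - 825) = -78884 - 798 = -79682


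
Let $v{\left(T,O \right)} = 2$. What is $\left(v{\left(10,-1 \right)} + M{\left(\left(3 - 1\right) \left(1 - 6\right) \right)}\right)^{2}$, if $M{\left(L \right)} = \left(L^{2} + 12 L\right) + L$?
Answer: $784$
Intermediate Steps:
$M{\left(L \right)} = L^{2} + 13 L$
$\left(v{\left(10,-1 \right)} + M{\left(\left(3 - 1\right) \left(1 - 6\right) \right)}\right)^{2} = \left(2 + \left(3 - 1\right) \left(1 - 6\right) \left(13 + \left(3 - 1\right) \left(1 - 6\right)\right)\right)^{2} = \left(2 + 2 \left(-5\right) \left(13 + 2 \left(-5\right)\right)\right)^{2} = \left(2 - 10 \left(13 - 10\right)\right)^{2} = \left(2 - 30\right)^{2} = \left(-28\right)^{2} = 784$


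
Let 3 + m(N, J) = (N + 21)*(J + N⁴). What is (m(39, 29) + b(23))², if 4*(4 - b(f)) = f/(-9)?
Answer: 24970961027520277081/1296 ≈ 1.9268e+16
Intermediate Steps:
m(N, J) = -3 + (21 + N)*(J + N⁴) (m(N, J) = -3 + (N + 21)*(J + N⁴) = -3 + (21 + N)*(J + N⁴))
b(f) = 4 + f/36 (b(f) = 4 - f/(4*(-9)) = 4 - f*(-1)/(4*9) = 4 - (-1)*f/36 = 4 + f/36)
(m(39, 29) + b(23))² = ((-3 + 39⁵ + 21*29 + 21*39⁴ + 29*39) + (4 + (1/36)*23))² = ((-3 + 90224199 + 609 + 21*2313441 + 1131) + (4 + 23/36))² = ((-3 + 90224199 + 609 + 48582261 + 1131) + 167/36)² = (138808197 + 167/36)² = (4997095259/36)² = 24970961027520277081/1296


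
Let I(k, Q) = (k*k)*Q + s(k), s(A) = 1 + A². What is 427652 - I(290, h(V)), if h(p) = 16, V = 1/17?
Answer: -1002049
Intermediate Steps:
V = 1/17 ≈ 0.058824
I(k, Q) = 1 + k² + Q*k² (I(k, Q) = (k*k)*Q + (1 + k²) = k²*Q + (1 + k²) = Q*k² + (1 + k²) = 1 + k² + Q*k²)
427652 - I(290, h(V)) = 427652 - (1 + 290² + 16*290²) = 427652 - (1 + 84100 + 16*84100) = 427652 - (1 + 84100 + 1345600) = 427652 - 1*1429701 = 427652 - 1429701 = -1002049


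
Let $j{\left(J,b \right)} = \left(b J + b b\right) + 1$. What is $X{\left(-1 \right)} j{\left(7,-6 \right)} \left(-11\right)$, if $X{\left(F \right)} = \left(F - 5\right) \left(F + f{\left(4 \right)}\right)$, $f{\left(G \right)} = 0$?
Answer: $330$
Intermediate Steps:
$j{\left(J,b \right)} = 1 + b^{2} + J b$ ($j{\left(J,b \right)} = \left(J b + b^{2}\right) + 1 = \left(b^{2} + J b\right) + 1 = 1 + b^{2} + J b$)
$X{\left(F \right)} = F \left(-5 + F\right)$ ($X{\left(F \right)} = \left(F - 5\right) \left(F + 0\right) = \left(-5 + F\right) F = F \left(-5 + F\right)$)
$X{\left(-1 \right)} j{\left(7,-6 \right)} \left(-11\right) = - (-5 - 1) \left(1 + \left(-6\right)^{2} + 7 \left(-6\right)\right) \left(-11\right) = \left(-1\right) \left(-6\right) \left(1 + 36 - 42\right) \left(-11\right) = 6 \left(-5\right) \left(-11\right) = \left(-30\right) \left(-11\right) = 330$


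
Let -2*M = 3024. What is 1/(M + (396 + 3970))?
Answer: 1/2854 ≈ 0.00035039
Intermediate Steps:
M = -1512 (M = -1/2*3024 = -1512)
1/(M + (396 + 3970)) = 1/(-1512 + (396 + 3970)) = 1/(-1512 + 4366) = 1/2854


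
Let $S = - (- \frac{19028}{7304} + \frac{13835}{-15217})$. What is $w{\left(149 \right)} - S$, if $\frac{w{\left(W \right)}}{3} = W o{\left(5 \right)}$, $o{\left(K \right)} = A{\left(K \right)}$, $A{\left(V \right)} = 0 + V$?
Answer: $\frac{62004600891}{27786242} \approx 2231.5$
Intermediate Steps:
$A{\left(V \right)} = V$
$o{\left(K \right)} = K$
$S = \frac{97649979}{27786242}$ ($S = - (\left(-19028\right) \frac{1}{7304} + 13835 \left(- \frac{1}{15217}\right)) = - (- \frac{4757}{1826} - \frac{13835}{15217}) = \left(-1\right) \left(- \frac{97649979}{27786242}\right) = \frac{97649979}{27786242} \approx 3.5143$)
$w{\left(W \right)} = 15 W$ ($w{\left(W \right)} = 3 W 5 = 3 \cdot 5 W = 15 W$)
$w{\left(149 \right)} - S = 15 \cdot 149 - \frac{97649979}{27786242} = 2235 - \frac{97649979}{27786242} = \frac{62004600891}{27786242}$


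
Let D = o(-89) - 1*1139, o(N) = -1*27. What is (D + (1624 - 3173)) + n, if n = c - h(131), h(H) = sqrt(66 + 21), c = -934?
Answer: -3649 - sqrt(87) ≈ -3658.3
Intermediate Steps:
h(H) = sqrt(87)
o(N) = -27
D = -1166 (D = -27 - 1*1139 = -27 - 1139 = -1166)
n = -934 - sqrt(87) ≈ -943.33
(D + (1624 - 3173)) + n = (-1166 + (1624 - 3173)) + (-934 - sqrt(87)) = (-1166 - 1549) + (-934 - sqrt(87)) = -2715 + (-934 - sqrt(87)) = -3649 - sqrt(87)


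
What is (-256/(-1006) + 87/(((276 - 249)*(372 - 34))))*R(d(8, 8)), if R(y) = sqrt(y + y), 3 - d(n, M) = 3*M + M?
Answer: 403963*I*sqrt(58)/1530126 ≈ 2.0106*I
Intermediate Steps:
d(n, M) = 3 - 4*M (d(n, M) = 3 - (3*M + M) = 3 - 4*M)
R(y) = sqrt(2)*sqrt(y) (R(y) = sqrt(2*y) = sqrt(2)*sqrt(y))
(-256/(-1006) + 87/(((276 - 249)*(372 - 34))))*R(d(8, 8)) = (-256/(-1006) + 87/(((276 - 249)*(372 - 34))))*(sqrt(2)*sqrt(3 - 4*8)) = (-256*(-1/1006) + 87/((27*338)))*(sqrt(2)*sqrt(3 - 32)) = (128/503 + 87/9126)*(sqrt(2)*sqrt(-29)) = (128/503 + 87*(1/9126))*(sqrt(2)*(I*sqrt(29))) = (128/503 + 29/3042)*(I*sqrt(58)) = 403963*(I*sqrt(58))/1530126 = 403963*I*sqrt(58)/1530126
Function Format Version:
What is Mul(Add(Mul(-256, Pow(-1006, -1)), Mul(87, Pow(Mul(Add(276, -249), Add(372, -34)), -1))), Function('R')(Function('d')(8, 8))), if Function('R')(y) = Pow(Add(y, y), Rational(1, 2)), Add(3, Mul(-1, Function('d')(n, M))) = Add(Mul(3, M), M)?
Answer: Mul(Rational(403963, 1530126), I, Pow(58, Rational(1, 2))) ≈ Mul(2.0106, I)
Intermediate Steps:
Function('d')(n, M) = Add(3, Mul(-4, M)) (Function('d')(n, M) = Add(3, Mul(-1, Add(Mul(3, M), M))) = Add(3, Mul(-1, Mul(4, M))) = Add(3, Mul(-4, M)))
Function('R')(y) = Mul(Pow(2, Rational(1, 2)), Pow(y, Rational(1, 2))) (Function('R')(y) = Pow(Mul(2, y), Rational(1, 2)) = Mul(Pow(2, Rational(1, 2)), Pow(y, Rational(1, 2))))
Mul(Add(Mul(-256, Pow(-1006, -1)), Mul(87, Pow(Mul(Add(276, -249), Add(372, -34)), -1))), Function('R')(Function('d')(8, 8))) = Mul(Add(Mul(-256, Pow(-1006, -1)), Mul(87, Pow(Mul(Add(276, -249), Add(372, -34)), -1))), Mul(Pow(2, Rational(1, 2)), Pow(Add(3, Mul(-4, 8)), Rational(1, 2)))) = Mul(Add(Mul(-256, Rational(-1, 1006)), Mul(87, Pow(Mul(27, 338), -1))), Mul(Pow(2, Rational(1, 2)), Pow(Add(3, -32), Rational(1, 2)))) = Mul(Add(Rational(128, 503), Mul(87, Pow(9126, -1))), Mul(Pow(2, Rational(1, 2)), Pow(-29, Rational(1, 2)))) = Mul(Add(Rational(128, 503), Mul(87, Rational(1, 9126))), Mul(Pow(2, Rational(1, 2)), Mul(I, Pow(29, Rational(1, 2))))) = Mul(Add(Rational(128, 503), Rational(29, 3042)), Mul(I, Pow(58, Rational(1, 2)))) = Mul(Rational(403963, 1530126), Mul(I, Pow(58, Rational(1, 2)))) = Mul(Rational(403963, 1530126), I, Pow(58, Rational(1, 2)))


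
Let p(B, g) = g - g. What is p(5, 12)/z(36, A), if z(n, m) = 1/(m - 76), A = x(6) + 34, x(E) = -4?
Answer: 0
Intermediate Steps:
p(B, g) = 0
A = 30 (A = -4 + 34 = 30)
z(n, m) = 1/(-76 + m)
p(5, 12)/z(36, A) = 0/(1/(-76 + 30)) = 0/(1/(-46)) = 0/(-1/46) = 0*(-46) = 0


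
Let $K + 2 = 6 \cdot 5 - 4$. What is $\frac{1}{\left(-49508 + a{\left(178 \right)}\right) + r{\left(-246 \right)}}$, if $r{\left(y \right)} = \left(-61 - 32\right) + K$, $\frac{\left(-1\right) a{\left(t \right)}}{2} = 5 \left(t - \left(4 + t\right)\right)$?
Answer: $- \frac{1}{49537} \approx -2.0187 \cdot 10^{-5}$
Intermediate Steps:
$K = 24$ ($K = -2 + \left(6 \cdot 5 - 4\right) = -2 + \left(30 - 4\right) = -2 + 26 = 24$)
$a{\left(t \right)} = 40$ ($a{\left(t \right)} = - 2 \cdot 5 \left(t - \left(4 + t\right)\right) = - 2 \cdot 5 \left(-4\right) = \left(-2\right) \left(-20\right) = 40$)
$r{\left(y \right)} = -69$ ($r{\left(y \right)} = \left(-61 - 32\right) + 24 = -93 + 24 = -69$)
$\frac{1}{\left(-49508 + a{\left(178 \right)}\right) + r{\left(-246 \right)}} = \frac{1}{\left(-49508 + 40\right) - 69} = \frac{1}{-49468 - 69} = \frac{1}{-49537} = - \frac{1}{49537}$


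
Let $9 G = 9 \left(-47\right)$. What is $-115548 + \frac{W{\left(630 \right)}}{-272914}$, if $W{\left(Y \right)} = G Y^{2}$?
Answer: $- \frac{15758006286}{136457} \approx -1.1548 \cdot 10^{5}$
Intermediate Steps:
$G = -47$ ($G = \frac{9 \left(-47\right)}{9} = \frac{1}{9} \left(-423\right) = -47$)
$W{\left(Y \right)} = - 47 Y^{2}$
$-115548 + \frac{W{\left(630 \right)}}{-272914} = -115548 + \frac{\left(-47\right) 630^{2}}{-272914} = -115548 + \left(-47\right) 396900 \left(- \frac{1}{272914}\right) = -115548 - - \frac{9327150}{136457} = -115548 + \frac{9327150}{136457} = - \frac{15758006286}{136457}$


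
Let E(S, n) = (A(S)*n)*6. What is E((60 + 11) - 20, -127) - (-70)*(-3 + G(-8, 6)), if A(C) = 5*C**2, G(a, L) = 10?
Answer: -9909320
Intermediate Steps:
E(S, n) = 30*n*S**2 (E(S, n) = ((5*S**2)*n)*6 = (5*n*S**2)*6 = 30*n*S**2)
E((60 + 11) - 20, -127) - (-70)*(-3 + G(-8, 6)) = 30*(-127)*((60 + 11) - 20)**2 - (-70)*(-3 + 10) = 30*(-127)*(71 - 20)**2 - (-70)*7 = 30*(-127)*51**2 - 1*(-490) = 30*(-127)*2601 + 490 = -9909810 + 490 = -9909320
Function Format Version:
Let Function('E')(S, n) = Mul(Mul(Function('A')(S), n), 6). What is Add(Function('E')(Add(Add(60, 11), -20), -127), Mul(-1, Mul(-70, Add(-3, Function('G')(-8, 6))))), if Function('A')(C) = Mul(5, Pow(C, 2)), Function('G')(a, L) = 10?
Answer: -9909320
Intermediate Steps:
Function('E')(S, n) = Mul(30, n, Pow(S, 2)) (Function('E')(S, n) = Mul(Mul(Mul(5, Pow(S, 2)), n), 6) = Mul(Mul(5, n, Pow(S, 2)), 6) = Mul(30, n, Pow(S, 2)))
Add(Function('E')(Add(Add(60, 11), -20), -127), Mul(-1, Mul(-70, Add(-3, Function('G')(-8, 6))))) = Add(Mul(30, -127, Pow(Add(Add(60, 11), -20), 2)), Mul(-1, Mul(-70, Add(-3, 10)))) = Add(Mul(30, -127, Pow(Add(71, -20), 2)), Mul(-1, Mul(-70, 7))) = Add(Mul(30, -127, Pow(51, 2)), Mul(-1, -490)) = Add(Mul(30, -127, 2601), 490) = Add(-9909810, 490) = -9909320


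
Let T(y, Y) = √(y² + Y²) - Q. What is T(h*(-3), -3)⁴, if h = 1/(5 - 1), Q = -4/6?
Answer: 2428993/20736 + 1441*√17/72 ≈ 199.66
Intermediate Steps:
Q = -⅔ (Q = -4*⅙ = -⅔ ≈ -0.66667)
h = ¼ (h = 1/4 = ¼ ≈ 0.25000)
T(y, Y) = ⅔ + √(Y² + y²) (T(y, Y) = √(y² + Y²) - 1*(-⅔) = √(Y² + y²) + ⅔ = ⅔ + √(Y² + y²))
T(h*(-3), -3)⁴ = (⅔ + √((-3)² + ((¼)*(-3))²))⁴ = (⅔ + √(9 + (-¾)²))⁴ = (⅔ + √(9 + 9/16))⁴ = (⅔ + √(153/16))⁴ = (⅔ + 3*√17/4)⁴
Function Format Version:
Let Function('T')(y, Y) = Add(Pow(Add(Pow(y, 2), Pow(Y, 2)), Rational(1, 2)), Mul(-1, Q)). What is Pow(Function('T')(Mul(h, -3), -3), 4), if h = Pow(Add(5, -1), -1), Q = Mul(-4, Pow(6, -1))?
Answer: Add(Rational(2428993, 20736), Mul(Rational(1441, 72), Pow(17, Rational(1, 2)))) ≈ 199.66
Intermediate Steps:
Q = Rational(-2, 3) (Q = Mul(-4, Rational(1, 6)) = Rational(-2, 3) ≈ -0.66667)
h = Rational(1, 4) (h = Pow(4, -1) = Rational(1, 4) ≈ 0.25000)
Function('T')(y, Y) = Add(Rational(2, 3), Pow(Add(Pow(Y, 2), Pow(y, 2)), Rational(1, 2))) (Function('T')(y, Y) = Add(Pow(Add(Pow(y, 2), Pow(Y, 2)), Rational(1, 2)), Mul(-1, Rational(-2, 3))) = Add(Pow(Add(Pow(Y, 2), Pow(y, 2)), Rational(1, 2)), Rational(2, 3)) = Add(Rational(2, 3), Pow(Add(Pow(Y, 2), Pow(y, 2)), Rational(1, 2))))
Pow(Function('T')(Mul(h, -3), -3), 4) = Pow(Add(Rational(2, 3), Pow(Add(Pow(-3, 2), Pow(Mul(Rational(1, 4), -3), 2)), Rational(1, 2))), 4) = Pow(Add(Rational(2, 3), Pow(Add(9, Pow(Rational(-3, 4), 2)), Rational(1, 2))), 4) = Pow(Add(Rational(2, 3), Pow(Add(9, Rational(9, 16)), Rational(1, 2))), 4) = Pow(Add(Rational(2, 3), Pow(Rational(153, 16), Rational(1, 2))), 4) = Pow(Add(Rational(2, 3), Mul(Rational(3, 4), Pow(17, Rational(1, 2)))), 4)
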